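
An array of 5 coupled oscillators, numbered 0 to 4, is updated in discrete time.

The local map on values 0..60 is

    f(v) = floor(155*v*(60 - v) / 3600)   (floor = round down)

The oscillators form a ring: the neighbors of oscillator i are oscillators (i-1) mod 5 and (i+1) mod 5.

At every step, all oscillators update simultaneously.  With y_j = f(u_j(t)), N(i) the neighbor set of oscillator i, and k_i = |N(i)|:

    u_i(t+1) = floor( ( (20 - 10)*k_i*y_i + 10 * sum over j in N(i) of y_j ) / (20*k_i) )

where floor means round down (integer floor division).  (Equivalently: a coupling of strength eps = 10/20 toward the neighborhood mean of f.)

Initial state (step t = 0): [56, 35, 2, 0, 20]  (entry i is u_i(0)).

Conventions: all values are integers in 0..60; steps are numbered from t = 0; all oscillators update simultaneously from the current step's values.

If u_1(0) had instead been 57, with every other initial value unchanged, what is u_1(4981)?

Answer: u_1(4981) = 36
Key observation: The state at step 6, [37, 37, 37, 37, 37], reappears at step 8: the system is in a cycle of period 2 from step 6 on.  Therefore the state at step 4981 equals the state at step 6 + ((4981 - 6) mod 2) = 7, which is [36, 36, 36, 36, 36].

Derivation:
t=0: [56, 57, 2, 0, 20]
t=1: [14, 6, 3, 9, 19]
t=2: [25, 15, 11, 19, 28]
t=3: [35, 29, 27, 31, 36]
t=4: [37, 37, 38, 37, 37]
t=5: [36, 35, 35, 35, 36]
t=6: [37, 37, 37, 37, 37]
t=7: [36, 36, 36, 36, 36]
t=8: [37, 37, 37, 37, 37]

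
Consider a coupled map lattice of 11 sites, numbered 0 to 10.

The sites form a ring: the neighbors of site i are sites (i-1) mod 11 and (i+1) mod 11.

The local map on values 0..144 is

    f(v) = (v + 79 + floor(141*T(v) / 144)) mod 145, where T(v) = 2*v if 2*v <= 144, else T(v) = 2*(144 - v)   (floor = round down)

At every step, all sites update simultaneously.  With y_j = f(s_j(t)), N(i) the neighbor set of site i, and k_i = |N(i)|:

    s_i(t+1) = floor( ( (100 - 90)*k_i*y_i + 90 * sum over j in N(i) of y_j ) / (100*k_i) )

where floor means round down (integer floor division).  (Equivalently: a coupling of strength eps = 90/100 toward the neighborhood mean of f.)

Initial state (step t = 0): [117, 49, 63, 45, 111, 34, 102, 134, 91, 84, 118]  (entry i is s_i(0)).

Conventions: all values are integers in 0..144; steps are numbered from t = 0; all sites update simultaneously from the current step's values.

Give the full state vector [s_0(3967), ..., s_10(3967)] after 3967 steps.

Simulating step by step:
t=0: [117, 49, 63, 45, 111, 34, 102, 134, 91, 84, 118]
t=1: [91, 108, 77, 109, 56, 105, 66, 119, 112, 117, 117]
t=2: [109, 132, 114, 119, 111, 114, 110, 116, 102, 105, 114]
t=3: [98, 106, 96, 106, 104, 109, 105, 113, 110, 112, 112]
t=4: [112, 122, 115, 119, 112, 115, 109, 111, 107, 108, 114]
t=5: [103, 105, 100, 105, 103, 109, 107, 111, 110, 109, 109]
t=6: [113, 118, 115, 118, 113, 114, 110, 111, 110, 110, 113]
t=7: [104, 105, 102, 105, 104, 108, 107, 109, 109, 108, 108]
t=8: [113, 116, 115, 116, 113, 114, 111, 111, 111, 111, 113]
t=9: [105, 105, 104, 105, 105, 107, 107, 109, 109, 108, 107]
t=10: [114, 115, 115, 115, 114, 113, 112, 111, 111, 112, 113]
t=11: [106, 105, 105, 105, 106, 107, 108, 108, 108, 108, 107]
t=12: [114, 114, 115, 114, 114, 113, 112, 112, 112, 112, 113]
t=13: [106, 105, 105, 105, 106, 107, 107, 108, 108, 107, 107]
t=14: [114, 114, 115, 114, 114, 113, 112, 112, 112, 112, 113]

Answer: [106, 105, 105, 105, 106, 107, 107, 108, 108, 107, 107]
Key observation: The state at step 12, [114, 114, 115, 114, 114, 113, 112, 112, 112, 112, 113], reappears at step 14: the system is in a cycle of period 2 from step 12 on.  Therefore the state at step 3967 equals the state at step 12 + ((3967 - 12) mod 2) = 13, which is [106, 105, 105, 105, 106, 107, 107, 108, 108, 107, 107].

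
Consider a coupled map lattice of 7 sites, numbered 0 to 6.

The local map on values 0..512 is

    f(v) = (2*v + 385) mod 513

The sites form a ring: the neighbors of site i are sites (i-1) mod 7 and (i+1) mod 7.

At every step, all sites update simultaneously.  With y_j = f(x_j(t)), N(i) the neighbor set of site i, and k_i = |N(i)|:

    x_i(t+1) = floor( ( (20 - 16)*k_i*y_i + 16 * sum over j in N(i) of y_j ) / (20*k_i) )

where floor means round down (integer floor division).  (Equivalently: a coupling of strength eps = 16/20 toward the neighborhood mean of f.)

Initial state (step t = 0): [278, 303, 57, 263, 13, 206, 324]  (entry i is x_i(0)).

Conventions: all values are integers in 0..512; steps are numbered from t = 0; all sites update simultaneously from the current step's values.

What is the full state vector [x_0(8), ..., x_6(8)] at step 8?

Answer: [323, 251, 334, 423, 416, 478, 310]

Derivation:
t=0: [278, 303, 57, 263, 13, 206, 324]
t=1: [279, 466, 450, 443, 355, 224, 286]
t=2: [380, 333, 266, 180, 239, 269, 388]
t=3: [87, 214, 183, 348, 326, 276, 238]
t=4: [268, 173, 189, 110, 193, 228, 257]
t=5: [323, 306, 174, 221, 219, 323, 371]
t=6: [235, 186, 363, 274, 189, 165, 24]
t=7: [339, 219, 282, 218, 298, 313, 304]
t=8: [323, 251, 334, 423, 416, 478, 310]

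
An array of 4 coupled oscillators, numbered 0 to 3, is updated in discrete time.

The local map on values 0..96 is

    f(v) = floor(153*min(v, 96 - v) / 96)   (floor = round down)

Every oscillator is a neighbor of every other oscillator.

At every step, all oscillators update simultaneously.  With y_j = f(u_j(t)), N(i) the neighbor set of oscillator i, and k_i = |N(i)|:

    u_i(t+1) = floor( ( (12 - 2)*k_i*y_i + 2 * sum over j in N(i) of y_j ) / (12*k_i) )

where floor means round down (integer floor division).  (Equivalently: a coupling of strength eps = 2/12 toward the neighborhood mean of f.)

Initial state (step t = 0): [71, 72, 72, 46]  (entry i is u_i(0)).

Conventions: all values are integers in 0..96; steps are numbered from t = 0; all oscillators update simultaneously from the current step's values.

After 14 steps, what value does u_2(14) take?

Simulating step by step:
t=0: [71, 72, 72, 46]
t=1: [40, 40, 40, 67]
t=2: [62, 62, 62, 48]
t=3: [55, 55, 55, 72]
t=4: [63, 63, 63, 42]
t=5: [52, 52, 52, 63]
t=6: [69, 69, 69, 55]
t=7: [44, 44, 44, 61]
t=8: [69, 69, 69, 57]
t=9: [44, 44, 44, 58]
t=10: [69, 69, 69, 61]
t=11: [43, 43, 43, 53]
t=12: [68, 68, 68, 68]
t=13: [44, 44, 44, 44]
t=14: [70, 70, 70, 70]

Answer: u_2(14) = 70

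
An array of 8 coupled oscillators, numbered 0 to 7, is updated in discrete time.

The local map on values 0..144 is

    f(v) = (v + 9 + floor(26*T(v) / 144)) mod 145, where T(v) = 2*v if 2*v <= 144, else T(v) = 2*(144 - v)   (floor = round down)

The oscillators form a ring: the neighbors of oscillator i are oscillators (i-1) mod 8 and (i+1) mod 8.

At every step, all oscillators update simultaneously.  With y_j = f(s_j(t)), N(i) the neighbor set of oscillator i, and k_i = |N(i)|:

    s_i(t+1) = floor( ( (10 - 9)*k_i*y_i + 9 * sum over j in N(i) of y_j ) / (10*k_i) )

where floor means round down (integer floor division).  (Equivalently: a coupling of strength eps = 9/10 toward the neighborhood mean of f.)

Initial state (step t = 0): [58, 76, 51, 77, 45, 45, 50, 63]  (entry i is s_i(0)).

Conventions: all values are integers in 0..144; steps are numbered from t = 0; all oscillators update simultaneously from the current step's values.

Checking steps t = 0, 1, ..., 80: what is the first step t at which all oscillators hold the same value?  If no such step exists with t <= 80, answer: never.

Answer: never
Key observation: The state at step 25 reappears at step 30 — the system is in a cycle of period 5 from step 25 on.  No step 0..30 is synchronized, and the cycle repeats forever, so no step up to 80 (or ever) has all oscillators equal.

Derivation:
t=0: [58, 76, 51, 77, 45, 45, 50, 63]  (not all equal)
t=1: [100, 85, 106, 77, 88, 73, 81, 83]  (not all equal)
t=2: [115, 124, 114, 121, 109, 113, 110, 117]  (not all equal)
t=3: [137, 134, 138, 132, 134, 130, 133, 132]  (not all equal)
t=4: [0, 3, 0, 2, 64, 14, 64, 1]  (not all equal)
t=5: [11, 9, 11, 48, 27, 89, 26, 48]  (not all equal)
t=6: [45, 22, 45, 38, 90, 51, 90, 37]  (not all equal)
t=7: [50, 66, 51, 90, 73, 114, 73, 90]  (not all equal)
t=8: [104, 79, 105, 95, 123, 109, 123, 94]  (not all equal)
t=9: [117, 125, 117, 132, 126, 138, 126, 131]  (not all equal)
t=10: [141, 135, 76, 124, 15, 127, 80, 138]  (not all equal)
t=11: [3, 51, 74, 76, 129, 77, 76, 53]  (not all equal)
t=12: [72, 62, 94, 123, 112, 124, 96, 63]  (not all equal)
t=13: [94, 111, 116, 127, 138, 128, 117, 112]  (not all equal)
t=14: [130, 128, 136, 76, 128, 76, 136, 128]  (not all equal)
t=15: [142, 79, 113, 75, 112, 75, 113, 79]  (not all equal)
t=16: [100, 73, 111, 130, 110, 130, 111, 73]  (not all equal)
t=17: [108, 125, 126, 132, 142, 132, 126, 125]  (not all equal)
t=18: [139, 135, 77, 66, 0, 66, 77, 135]  (not all equal)
t=19: [2, 51, 56, 63, 89, 63, 56, 51]  (not all equal)
t=20: [71, 51, 85, 100, 96, 100, 85, 51]  (not all equal)
t=21: [80, 106, 102, 119, 123, 119, 102, 106]  (not all equal)
t=22: [126, 119, 131, 132, 137, 132, 131, 119]  (not all equal)
t=23: [137, 141, 76, 66, 0, 66, 76, 141]  (not all equal)
t=24: [5, 51, 57, 62, 89, 62, 57, 51]  (not all equal)
t=25: [71, 53, 85, 100, 95, 100, 85, 53]  (not all equal)
t=26: [83, 107, 103, 118, 123, 118, 103, 107]  (not all equal)
t=27: [127, 120, 131, 132, 136, 132, 131, 120]  (not all equal)
t=28: [137, 142, 76, 65, 0, 65, 76, 142]  (not all equal)
t=29: [5, 51, 57, 62, 88, 62, 57, 51]  (not all equal)
t=30: [71, 53, 85, 100, 95, 100, 85, 53]  (not all equal)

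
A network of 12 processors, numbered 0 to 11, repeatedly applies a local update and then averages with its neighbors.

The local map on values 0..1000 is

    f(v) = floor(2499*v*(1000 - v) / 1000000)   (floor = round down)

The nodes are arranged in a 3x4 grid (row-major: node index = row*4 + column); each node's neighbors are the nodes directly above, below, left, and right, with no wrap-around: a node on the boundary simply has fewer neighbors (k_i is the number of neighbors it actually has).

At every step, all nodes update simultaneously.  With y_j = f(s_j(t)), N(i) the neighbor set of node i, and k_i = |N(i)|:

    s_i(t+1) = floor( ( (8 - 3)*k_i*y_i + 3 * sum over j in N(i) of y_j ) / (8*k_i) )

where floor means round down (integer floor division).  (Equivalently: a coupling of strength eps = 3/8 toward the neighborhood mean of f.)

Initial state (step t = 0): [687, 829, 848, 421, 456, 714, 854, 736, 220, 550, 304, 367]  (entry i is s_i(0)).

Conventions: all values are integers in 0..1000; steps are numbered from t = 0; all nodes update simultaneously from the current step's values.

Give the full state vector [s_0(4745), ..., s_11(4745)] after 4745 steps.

Simulating step by step:
t=0: [687, 829, 848, 421, 456, 714, 854, 736, 220, 550, 304, 367]
t=1: [518, 392, 360, 531, 571, 497, 367, 490, 499, 569, 518, 552]
t=2: [615, 599, 584, 613, 616, 614, 591, 617, 619, 616, 615, 619]
t=3: [592, 598, 603, 594, 590, 593, 600, 591, 589, 590, 592, 589]
t=4: [602, 600, 598, 601, 603, 602, 600, 603, 604, 603, 602, 603]
t=5: [598, 598, 599, 599, 597, 598, 598, 598, 597, 597, 598, 598]
t=6: [600, 600, 600, 600, 600, 600, 600, 600, 601, 600, 600, 600]
t=7: [599, 599, 599, 599, 599, 599, 599, 599, 599, 599, 599, 599]
t=8: [600, 600, 600, 600, 600, 600, 600, 600, 600, 600, 600, 600]
t=9: [599, 599, 599, 599, 599, 599, 599, 599, 599, 599, 599, 599]

Answer: [599, 599, 599, 599, 599, 599, 599, 599, 599, 599, 599, 599]
Key observation: The state at step 7, [599, 599, 599, 599, 599, 599, 599, 599, 599, 599, 599, 599], reappears at step 9: the system is in a cycle of period 2 from step 7 on.  Therefore the state at step 4745 equals the state at step 7 + ((4745 - 7) mod 2) = 7, which is [599, 599, 599, 599, 599, 599, 599, 599, 599, 599, 599, 599].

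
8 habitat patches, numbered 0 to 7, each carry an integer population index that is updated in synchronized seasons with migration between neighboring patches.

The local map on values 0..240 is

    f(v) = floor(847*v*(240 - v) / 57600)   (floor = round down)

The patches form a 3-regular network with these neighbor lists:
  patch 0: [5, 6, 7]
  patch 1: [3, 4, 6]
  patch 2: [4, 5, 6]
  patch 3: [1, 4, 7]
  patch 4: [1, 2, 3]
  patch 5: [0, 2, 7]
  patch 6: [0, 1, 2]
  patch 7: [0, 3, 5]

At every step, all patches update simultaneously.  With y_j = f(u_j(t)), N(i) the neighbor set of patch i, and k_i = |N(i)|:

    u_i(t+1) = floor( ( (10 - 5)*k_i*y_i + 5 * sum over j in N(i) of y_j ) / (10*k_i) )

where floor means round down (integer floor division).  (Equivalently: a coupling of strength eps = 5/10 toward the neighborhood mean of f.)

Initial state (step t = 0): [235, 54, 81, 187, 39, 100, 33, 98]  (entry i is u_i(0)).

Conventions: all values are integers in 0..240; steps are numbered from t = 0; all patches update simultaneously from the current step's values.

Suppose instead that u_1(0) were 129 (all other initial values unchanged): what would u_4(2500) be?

Simulating step by step:
t=0: [235, 129, 81, 187, 39, 100, 33, 98]
t=1: [93, 165, 164, 160, 148, 170, 119, 163]
t=2: [195, 190, 189, 188, 192, 181, 199, 185]
t=3: [135, 135, 139, 142, 138, 148, 127, 146]
t=4: [206, 207, 205, 204, 206, 202, 209, 202]
t=5: [104, 100, 104, 105, 103, 109, 98, 109]
t=6: [207, 205, 206, 207, 206, 208, 205, 208]
t=7: [99, 103, 101, 100, 102, 98, 103, 98]
t=8: [205, 206, 205, 205, 206, 204, 206, 204]
t=9: [105, 102, 104, 104, 103, 106, 103, 106]
t=10: [207, 206, 207, 207, 206, 207, 207, 207]
t=11: [100, 101, 100, 100, 101, 100, 100, 100]
t=12: [205, 205, 205, 205, 205, 205, 205, 205]
t=13: [105, 105, 105, 105, 105, 105, 105, 105]
t=14: [208, 208, 208, 208, 208, 208, 208, 208]
t=15: [97, 97, 97, 97, 97, 97, 97, 97]
t=16: [203, 203, 203, 203, 203, 203, 203, 203]
t=17: [110, 110, 110, 110, 110, 110, 110, 110]
t=18: [210, 210, 210, 210, 210, 210, 210, 210]
t=19: [92, 92, 92, 92, 92, 92, 92, 92]
t=20: [200, 200, 200, 200, 200, 200, 200, 200]
t=21: [117, 117, 117, 117, 117, 117, 117, 117]
t=22: [211, 211, 211, 211, 211, 211, 211, 211]
t=23: [89, 89, 89, 89, 89, 89, 89, 89]
t=24: [197, 197, 197, 197, 197, 197, 197, 197]
t=25: [124, 124, 124, 124, 124, 124, 124, 124]
t=26: [211, 211, 211, 211, 211, 211, 211, 211]

Answer: u_4(2500) = 197
Key observation: The state at step 22, [211, 211, 211, 211, 211, 211, 211, 211], reappears at step 26: the system is in a cycle of period 4 from step 22 on.  Therefore the state at step 2500 equals the state at step 22 + ((2500 - 22) mod 4) = 24, which is [197, 197, 197, 197, 197, 197, 197, 197].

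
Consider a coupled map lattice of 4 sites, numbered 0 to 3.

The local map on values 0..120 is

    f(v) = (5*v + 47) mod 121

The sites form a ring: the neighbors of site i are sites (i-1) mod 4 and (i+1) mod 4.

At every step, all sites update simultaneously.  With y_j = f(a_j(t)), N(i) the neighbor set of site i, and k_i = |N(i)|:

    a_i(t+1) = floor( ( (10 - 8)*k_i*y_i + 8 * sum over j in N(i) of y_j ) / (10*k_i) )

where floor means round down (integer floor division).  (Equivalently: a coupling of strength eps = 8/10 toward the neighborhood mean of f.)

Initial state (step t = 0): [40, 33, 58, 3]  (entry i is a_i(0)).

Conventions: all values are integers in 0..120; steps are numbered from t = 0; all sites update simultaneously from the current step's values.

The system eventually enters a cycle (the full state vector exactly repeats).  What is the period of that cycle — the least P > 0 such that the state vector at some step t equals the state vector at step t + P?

Simulating step by step:
t=0: [40, 33, 58, 3]
t=1: [62, 58, 80, 52]
t=2: [87, 98, 80, 92]
t=3: [54, 91, 47, 85]
t=4: [65, 49, 58, 67]
t=5: [29, 51, 46, 45]
t=6: [50, 54, 43, 48]
t=7: [59, 45, 52, 39]
t=8: [32, 72, 25, 66]
t=9: [40, 63, 33, 57]
t=10: [85, 62, 102, 56]
t=11: [101, 95, 94, 89]
t=12: [32, 48, 25, 42]
t=13: [41, 63, 34, 57]
t=14: [86, 66, 103, 60]
t=15: [70, 79, 63, 97]
t=16: [57, 77, 74, 71]
t=17: [61, 71, 54, 65]
t=18: [41, 81, 34, 75]
t=19: [61, 60, 78, 54]
t=20: [94, 94, 86, 88]
t=21: [21, 65, 37, 59]
t=22: [49, 58, 65, 76]
t=23: [73, 42, 65, 36]
t=24: [58, 26, 50, 44]
t=25: [51, 71, 43, 65]
t=26: [31, 39, 23, 33]
t=27: [52, 48, 44, 67]
t=28: [38, 45, 30, 39]
t=29: [35, 82, 27, 76]
t=30: [83, 83, 75, 77]
t=31: [87, 83, 79, 77]
t=32: [91, 99, 83, 93]
t=33: [38, 58, 54, 52]
t=34: [87, 95, 79, 89]
t=35: [42, 86, 34, 80]
t=36: [82, 67, 98, 61]
t=37: [70, 62, 62, 80]
t=38: [86, 82, 102, 76]
t=39: [86, 93, 77, 87]
t=40: [81, 78, 72, 97]
t=41: [66, 68, 57, 62]
t=42: [58, 46, 73, 64]
t=43: [34, 64, 25, 58]
t=44: [58, 59, 49, 77]
t=45: [86, 78, 77, 71]
t=46: [68, 88, 59, 81]
t=47: [41, 50, 56, 67]
t=48: [31, 49, 46, 41]
t=49: [40, 56, 31, 48]
t=50: [53, 51, 68, 43]
t=51: [46, 49, 36, 41]
t=52: [31, 66, 45, 58]
t=53: [59, 47, 49, 63]
t=54: [84, 68, 74, 84]
t=55: [72, 68, 62, 84]
t=56: [60, 68, 74, 84]
t=57: [72, 68, 62, 84]

Answer: 2
Key observation: The state at step 55, [72, 68, 62, 84], reappears at step 57 — and no state repeats earlier — so the cycle the system enters has period 2.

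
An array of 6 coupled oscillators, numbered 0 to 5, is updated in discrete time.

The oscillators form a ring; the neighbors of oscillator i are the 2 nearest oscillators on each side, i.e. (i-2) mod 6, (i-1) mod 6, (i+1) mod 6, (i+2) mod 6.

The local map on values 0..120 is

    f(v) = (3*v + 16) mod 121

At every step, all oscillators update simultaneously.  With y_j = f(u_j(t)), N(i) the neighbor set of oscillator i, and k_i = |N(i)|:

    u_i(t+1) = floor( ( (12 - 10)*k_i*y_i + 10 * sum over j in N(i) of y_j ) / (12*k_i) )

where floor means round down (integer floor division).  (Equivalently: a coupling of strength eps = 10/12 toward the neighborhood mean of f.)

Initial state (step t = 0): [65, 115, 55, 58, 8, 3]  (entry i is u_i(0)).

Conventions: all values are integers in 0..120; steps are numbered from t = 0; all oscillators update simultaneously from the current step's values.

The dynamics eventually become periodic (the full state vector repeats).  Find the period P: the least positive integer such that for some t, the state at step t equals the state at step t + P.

Answer: 10
Key observation: The state at step 12, [6, 6, 5, 6, 6, 5], reappears at step 22 — and no state repeats earlier — so the cycle the system enters has period 10.

Derivation:
t=0: [65, 115, 55, 58, 8, 3]
t=1: [65, 70, 76, 62, 57, 70]
t=2: [72, 75, 71, 71, 68, 88]
t=3: [94, 96, 109, 94, 92, 97]
t=4: [67, 68, 63, 67, 66, 57]
t=5: [87, 87, 94, 87, 86, 91]
t=6: [41, 41, 37, 41, 41, 36]
t=7: [12, 12, 16, 12, 12, 15]
t=8: [56, 56, 54, 56, 56, 53]
t=9: [59, 59, 62, 59, 59, 61]
t=10: [75, 75, 73, 75, 75, 73]
t=11: [117, 117, 119, 117, 117, 119]
t=12: [6, 6, 5, 6, 6, 5]
t=13: [32, 32, 33, 32, 32, 33]
t=14: [113, 113, 112, 113, 113, 112]
t=15: [111, 111, 112, 111, 111, 112]
t=16: [108, 108, 107, 108, 108, 107]
t=17: [96, 96, 97, 96, 96, 97]
t=18: [63, 63, 62, 63, 63, 62]
t=19: [82, 82, 83, 82, 82, 83]
t=20: [21, 21, 20, 21, 21, 20]
t=21: [77, 77, 78, 77, 77, 78]
t=22: [6, 6, 5, 6, 6, 5]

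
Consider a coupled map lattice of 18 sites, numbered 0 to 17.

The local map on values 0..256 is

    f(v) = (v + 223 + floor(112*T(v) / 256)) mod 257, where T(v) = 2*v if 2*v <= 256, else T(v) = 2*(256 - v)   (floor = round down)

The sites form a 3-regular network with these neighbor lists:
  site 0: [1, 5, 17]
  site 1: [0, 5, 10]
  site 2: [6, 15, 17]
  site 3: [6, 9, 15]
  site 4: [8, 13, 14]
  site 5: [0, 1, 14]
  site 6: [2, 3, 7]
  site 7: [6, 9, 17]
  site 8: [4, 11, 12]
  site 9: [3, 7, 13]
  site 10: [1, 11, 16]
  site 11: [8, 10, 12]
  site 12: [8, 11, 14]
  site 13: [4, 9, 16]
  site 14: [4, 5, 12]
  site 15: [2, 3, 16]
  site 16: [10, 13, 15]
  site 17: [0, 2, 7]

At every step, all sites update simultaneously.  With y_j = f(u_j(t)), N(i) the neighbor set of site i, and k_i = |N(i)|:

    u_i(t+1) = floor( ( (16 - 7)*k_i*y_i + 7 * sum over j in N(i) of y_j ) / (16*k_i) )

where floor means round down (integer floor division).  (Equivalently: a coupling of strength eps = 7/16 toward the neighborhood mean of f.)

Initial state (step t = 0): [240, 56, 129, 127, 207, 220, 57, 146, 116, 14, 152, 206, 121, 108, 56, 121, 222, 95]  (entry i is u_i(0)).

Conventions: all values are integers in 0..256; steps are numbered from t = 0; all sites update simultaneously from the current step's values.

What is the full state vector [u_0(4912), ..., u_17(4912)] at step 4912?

Answer: [217, 217, 217, 217, 217, 217, 217, 217, 217, 217, 217, 217, 217, 217, 217, 217, 217, 217]
Key observation: The state at step 4, [217, 217, 217, 217, 217, 217, 217, 217, 217, 217, 217, 217, 217, 217, 217, 217, 217, 217], reappears at step 5: the system is in a cycle of period 1 from step 4 on.  Therefore the state at step 4912 equals the state at step 4 + ((4912 - 4) mod 1) = 4, which is [217, 217, 217, 217, 217, 217, 217, 217, 217, 217, 217, 217, 217, 217, 217, 217, 217, 217].

Derivation:
t=0: [240, 56, 129, 127, 207, 220, 57, 146, 116, 14, 152, 206, 121, 108, 56, 121, 222, 95]
t=1: [186, 134, 175, 189, 182, 174, 130, 184, 193, 224, 190, 206, 176, 193, 130, 199, 205, 173]
t=2: [211, 208, 210, 212, 211, 209, 208, 212, 213, 215, 212, 214, 211, 214, 208, 213, 214, 211]
t=3: [216, 216, 216, 216, 216, 216, 216, 216, 216, 216, 216, 216, 216, 216, 216, 216, 216, 216]
t=4: [217, 217, 217, 217, 217, 217, 217, 217, 217, 217, 217, 217, 217, 217, 217, 217, 217, 217]
t=5: [217, 217, 217, 217, 217, 217, 217, 217, 217, 217, 217, 217, 217, 217, 217, 217, 217, 217]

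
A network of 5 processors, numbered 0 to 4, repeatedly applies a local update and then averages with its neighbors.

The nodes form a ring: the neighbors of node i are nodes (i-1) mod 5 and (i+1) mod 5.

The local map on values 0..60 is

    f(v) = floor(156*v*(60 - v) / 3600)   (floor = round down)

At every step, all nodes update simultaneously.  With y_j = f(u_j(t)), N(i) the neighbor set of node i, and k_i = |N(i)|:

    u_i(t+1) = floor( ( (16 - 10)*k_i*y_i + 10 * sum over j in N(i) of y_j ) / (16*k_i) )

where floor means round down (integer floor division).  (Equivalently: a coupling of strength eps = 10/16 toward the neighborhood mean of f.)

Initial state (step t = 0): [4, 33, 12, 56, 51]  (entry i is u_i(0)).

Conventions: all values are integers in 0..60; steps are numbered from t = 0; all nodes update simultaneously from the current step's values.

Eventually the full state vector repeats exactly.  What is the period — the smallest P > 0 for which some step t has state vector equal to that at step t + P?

Answer: 2
Key observation: The state at step 4, [36, 36, 36, 36, 36], reappears at step 6 — and no state repeats earlier — so the cycle the system enters has period 2.

Derivation:
t=0: [4, 33, 12, 56, 51]
t=1: [21, 24, 23, 16, 12]
t=2: [32, 36, 34, 30, 29]
t=3: [37, 37, 38, 38, 38]
t=4: [36, 36, 36, 36, 36]
t=5: [37, 37, 37, 37, 37]
t=6: [36, 36, 36, 36, 36]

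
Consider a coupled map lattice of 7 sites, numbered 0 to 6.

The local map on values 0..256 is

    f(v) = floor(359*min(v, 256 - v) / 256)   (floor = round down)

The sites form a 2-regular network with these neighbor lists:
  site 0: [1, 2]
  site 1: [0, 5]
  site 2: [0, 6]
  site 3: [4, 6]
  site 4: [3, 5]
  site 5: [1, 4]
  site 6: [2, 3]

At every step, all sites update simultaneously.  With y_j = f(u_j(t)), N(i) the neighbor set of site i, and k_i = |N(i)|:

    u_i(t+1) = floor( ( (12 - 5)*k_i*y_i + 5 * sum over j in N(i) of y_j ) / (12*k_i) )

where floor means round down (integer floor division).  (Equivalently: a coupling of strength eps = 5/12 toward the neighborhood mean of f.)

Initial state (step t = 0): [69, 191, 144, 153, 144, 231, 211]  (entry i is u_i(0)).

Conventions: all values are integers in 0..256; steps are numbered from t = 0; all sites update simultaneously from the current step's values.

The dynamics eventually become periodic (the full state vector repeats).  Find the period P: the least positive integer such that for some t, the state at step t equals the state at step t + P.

Answer: 12
Key observation: The state at step 34, [178, 178, 178, 178, 178, 178, 178], reappears at step 46 — and no state repeats earlier — so the cycle the system enters has period 12.

Derivation:
t=0: [69, 191, 144, 153, 144, 231, 211]
t=1: [107, 80, 124, 129, 128, 72, 99]
t=2: [146, 117, 160, 169, 162, 118, 153]
t=3: [151, 162, 140, 128, 136, 157, 137]
t=4: [146, 135, 159, 174, 164, 142, 167]
t=5: [153, 163, 137, 119, 132, 154, 124]
t=6: [145, 135, 162, 168, 165, 146, 170]
t=7: [152, 162, 133, 123, 131, 151, 122]
t=8: [147, 137, 166, 172, 168, 149, 171]
t=9: [149, 159, 129, 118, 127, 147, 120]
t=10: [152, 142, 170, 168, 169, 154, 169]
t=11: [142, 152, 125, 122, 126, 141, 121]
t=12: [159, 151, 170, 171, 171, 160, 170]
t=13: [134, 142, 123, 119, 122, 133, 119]
t=14: [168, 164, 170, 167, 170, 169, 167]
t=15: [123, 126, 121, 123, 121, 123, 123]
t=16: [172, 174, 170, 171, 170, 172, 171]
t=17: [117, 115, 119, 119, 119, 117, 119]
t=18: [163, 162, 165, 166, 165, 163, 166]
t=19: [129, 130, 127, 126, 127, 129, 126]
t=20: [177, 176, 177, 176, 177, 177, 176]
t=21: [110, 111, 110, 111, 110, 110, 111]
t=22: [154, 154, 154, 154, 154, 154, 154]
t=23: [143, 143, 143, 143, 143, 143, 143]
t=24: [158, 158, 158, 158, 158, 158, 158]
t=25: [137, 137, 137, 137, 137, 137, 137]
t=26: [166, 166, 166, 166, 166, 166, 166]
t=27: [126, 126, 126, 126, 126, 126, 126]
t=28: [176, 176, 176, 176, 176, 176, 176]
t=29: [112, 112, 112, 112, 112, 112, 112]
t=30: [157, 157, 157, 157, 157, 157, 157]
t=31: [138, 138, 138, 138, 138, 138, 138]
t=32: [165, 165, 165, 165, 165, 165, 165]
t=33: [127, 127, 127, 127, 127, 127, 127]
t=34: [178, 178, 178, 178, 178, 178, 178]
t=35: [109, 109, 109, 109, 109, 109, 109]
t=36: [152, 152, 152, 152, 152, 152, 152]
t=37: [145, 145, 145, 145, 145, 145, 145]
t=38: [155, 155, 155, 155, 155, 155, 155]
t=39: [141, 141, 141, 141, 141, 141, 141]
t=40: [161, 161, 161, 161, 161, 161, 161]
t=41: [133, 133, 133, 133, 133, 133, 133]
t=42: [172, 172, 172, 172, 172, 172, 172]
t=43: [117, 117, 117, 117, 117, 117, 117]
t=44: [164, 164, 164, 164, 164, 164, 164]
t=45: [129, 129, 129, 129, 129, 129, 129]
t=46: [178, 178, 178, 178, 178, 178, 178]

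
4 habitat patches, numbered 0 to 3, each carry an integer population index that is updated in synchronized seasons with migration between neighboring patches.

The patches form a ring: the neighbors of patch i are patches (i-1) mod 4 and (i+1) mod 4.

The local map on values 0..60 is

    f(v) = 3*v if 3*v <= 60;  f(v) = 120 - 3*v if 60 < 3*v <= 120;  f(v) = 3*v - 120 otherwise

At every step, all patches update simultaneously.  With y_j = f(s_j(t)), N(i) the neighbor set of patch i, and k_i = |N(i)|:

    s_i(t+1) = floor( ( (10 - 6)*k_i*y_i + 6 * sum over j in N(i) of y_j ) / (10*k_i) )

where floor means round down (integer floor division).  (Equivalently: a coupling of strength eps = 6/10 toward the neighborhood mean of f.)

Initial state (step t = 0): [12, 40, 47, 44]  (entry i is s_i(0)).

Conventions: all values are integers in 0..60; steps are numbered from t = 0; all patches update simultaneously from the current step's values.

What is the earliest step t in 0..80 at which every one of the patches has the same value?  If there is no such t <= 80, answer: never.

Simulating step by step:
t=0: [12, 40, 47, 44]  (not all equal)
t=1: [18, 17, 12, 21]  (not all equal)
t=2: [54, 47, 46, 49]  (not all equal)
t=3: [31, 26, 21, 28]  (not all equal)
t=4: [34, 42, 46, 39]  (not all equal)
t=5: [9, 13, 9, 12]  (not all equal)
t=6: [33, 31, 33, 30]  (not all equal)
t=7: [25, 23, 25, 24]  (not all equal)
t=8: [47, 47, 47, 46]  (not all equal)
t=9: [20, 21, 20, 19]  (not all equal)
t=10: [58, 58, 58, 58]  (all equal)

Answer: 10
Key observation: Synchronization is absorbing here: once all patches are equal they stay equal, and step 10 is the first all-equal step.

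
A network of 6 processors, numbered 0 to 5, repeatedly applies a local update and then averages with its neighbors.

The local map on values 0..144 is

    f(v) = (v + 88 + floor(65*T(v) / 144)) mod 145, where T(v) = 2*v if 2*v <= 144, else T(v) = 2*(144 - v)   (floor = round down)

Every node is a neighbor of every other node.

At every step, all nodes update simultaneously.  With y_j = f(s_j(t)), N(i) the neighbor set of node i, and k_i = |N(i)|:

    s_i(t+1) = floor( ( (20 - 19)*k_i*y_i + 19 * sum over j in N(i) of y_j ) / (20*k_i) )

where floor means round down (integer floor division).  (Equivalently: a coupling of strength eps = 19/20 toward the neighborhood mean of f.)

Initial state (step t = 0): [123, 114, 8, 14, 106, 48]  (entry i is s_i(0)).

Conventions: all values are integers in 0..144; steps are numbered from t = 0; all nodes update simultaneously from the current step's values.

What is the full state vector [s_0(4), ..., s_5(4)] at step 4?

Simulating step by step:
t=0: [123, 114, 8, 14, 106, 48]
t=1: [83, 83, 80, 79, 83, 90]
t=2: [80, 80, 80, 80, 80, 80]
t=3: [80, 80, 80, 80, 80, 80]
t=4: [80, 80, 80, 80, 80, 80]

Answer: [80, 80, 80, 80, 80, 80]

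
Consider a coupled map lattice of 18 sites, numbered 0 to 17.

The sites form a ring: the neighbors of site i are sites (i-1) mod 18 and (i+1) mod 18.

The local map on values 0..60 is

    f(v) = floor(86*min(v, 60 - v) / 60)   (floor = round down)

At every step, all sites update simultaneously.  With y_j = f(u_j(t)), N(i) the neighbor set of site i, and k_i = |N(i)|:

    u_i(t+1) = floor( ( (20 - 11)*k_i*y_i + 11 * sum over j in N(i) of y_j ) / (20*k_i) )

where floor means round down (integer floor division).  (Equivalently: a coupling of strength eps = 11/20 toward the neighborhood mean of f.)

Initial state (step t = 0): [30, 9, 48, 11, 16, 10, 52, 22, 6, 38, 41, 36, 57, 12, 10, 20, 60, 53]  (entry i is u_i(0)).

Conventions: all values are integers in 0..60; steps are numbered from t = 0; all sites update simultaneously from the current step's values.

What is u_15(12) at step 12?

Simulating step by step:
t=0: [30, 9, 48, 11, 16, 10, 52, 22, 6, 38, 41, 36, 57, 12, 10, 20, 60, 53]
t=1: [25, 21, 15, 17, 17, 15, 17, 19, 20, 23, 30, 23, 15, 12, 18, 16, 10, 16]
t=2: [30, 28, 24, 23, 23, 22, 24, 26, 28, 33, 36, 32, 22, 20, 21, 20, 18, 23]
t=3: [39, 39, 35, 32, 31, 32, 34, 37, 38, 37, 36, 35, 32, 29, 28, 27, 27, 33]
t=4: [32, 31, 35, 38, 40, 39, 36, 33, 31, 32, 33, 36, 38, 40, 39, 38, 38, 35]
t=5: [38, 39, 35, 31, 29, 30, 34, 37, 39, 39, 37, 34, 31, 29, 29, 30, 32, 35]
t=6: [31, 31, 35, 39, 41, 40, 37, 32, 30, 30, 32, 36, 39, 41, 41, 41, 39, 35]
t=7: [39, 39, 35, 30, 28, 28, 33, 38, 42, 42, 39, 34, 30, 27, 27, 27, 30, 35]
t=8: [31, 31, 35, 39, 40, 39, 36, 31, 26, 26, 30, 36, 39, 39, 38, 39, 39, 35]
t=9: [39, 39, 35, 30, 29, 30, 34, 37, 38, 38, 38, 35, 31, 30, 30, 30, 31, 35]
t=10: [31, 31, 35, 40, 42, 40, 37, 33, 31, 31, 32, 35, 39, 42, 43, 42, 39, 35]
t=11: [39, 39, 34, 29, 26, 28, 32, 37, 40, 40, 38, 35, 30, 26, 24, 26, 30, 35]
t=12: [31, 31, 36, 38, 38, 39, 37, 33, 29, 28, 31, 36, 39, 37, 35, 37, 39, 35]

Answer: u_15(12) = 37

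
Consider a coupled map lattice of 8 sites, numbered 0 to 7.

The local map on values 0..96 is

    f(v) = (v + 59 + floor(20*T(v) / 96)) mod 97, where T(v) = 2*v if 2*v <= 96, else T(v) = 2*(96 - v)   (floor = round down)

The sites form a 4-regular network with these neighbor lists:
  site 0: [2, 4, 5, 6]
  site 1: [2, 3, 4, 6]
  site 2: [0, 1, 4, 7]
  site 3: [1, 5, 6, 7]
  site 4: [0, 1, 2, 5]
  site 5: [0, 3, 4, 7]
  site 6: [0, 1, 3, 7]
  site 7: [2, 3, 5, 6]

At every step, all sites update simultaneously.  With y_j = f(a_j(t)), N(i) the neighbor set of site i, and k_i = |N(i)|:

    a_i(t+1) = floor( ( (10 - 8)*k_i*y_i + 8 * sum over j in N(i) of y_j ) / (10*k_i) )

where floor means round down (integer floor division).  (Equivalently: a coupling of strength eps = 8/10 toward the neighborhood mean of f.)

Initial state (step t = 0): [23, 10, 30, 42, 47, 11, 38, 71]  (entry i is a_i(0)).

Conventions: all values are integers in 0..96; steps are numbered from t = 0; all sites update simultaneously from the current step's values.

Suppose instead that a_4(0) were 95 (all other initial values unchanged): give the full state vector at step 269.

Simulating step by step:
t=0: [23, 10, 30, 42, 95, 11, 38, 71]
t=1: [48, 34, 53, 45, 59, 57, 48, 31]
t=2: [32, 26, 22, 21, 28, 26, 20, 25]
t=3: [56, 72, 57, 91, 57, 57, 74, 90]
t=4: [36, 42, 40, 46, 36, 42, 46, 44]
t=5: [18, 21, 17, 24, 17, 19, 22, 23]
t=6: [85, 87, 85, 89, 84, 87, 89, 88]
t=7: [51, 52, 51, 52, 51, 52, 52, 52]
t=8: [31, 31, 31, 32, 31, 31, 31, 31]
t=9: [5, 5, 5, 5, 5, 5, 5, 5]
t=10: [66, 66, 66, 66, 66, 66, 66, 66]
t=11: [40, 40, 40, 40, 40, 40, 40, 40]
t=12: [18, 18, 18, 18, 18, 18, 18, 18]
t=13: [84, 84, 84, 84, 84, 84, 84, 84]
t=14: [51, 51, 51, 51, 51, 51, 51, 51]
t=15: [31, 31, 31, 31, 31, 31, 31, 31]
t=16: [5, 5, 5, 5, 5, 5, 5, 5]

Answer: [66, 66, 66, 66, 66, 66, 66, 66]
Key observation: The state at step 9, [5, 5, 5, 5, 5, 5, 5, 5], reappears at step 16: the system is in a cycle of period 7 from step 9 on.  Therefore the state at step 269 equals the state at step 9 + ((269 - 9) mod 7) = 10, which is [66, 66, 66, 66, 66, 66, 66, 66].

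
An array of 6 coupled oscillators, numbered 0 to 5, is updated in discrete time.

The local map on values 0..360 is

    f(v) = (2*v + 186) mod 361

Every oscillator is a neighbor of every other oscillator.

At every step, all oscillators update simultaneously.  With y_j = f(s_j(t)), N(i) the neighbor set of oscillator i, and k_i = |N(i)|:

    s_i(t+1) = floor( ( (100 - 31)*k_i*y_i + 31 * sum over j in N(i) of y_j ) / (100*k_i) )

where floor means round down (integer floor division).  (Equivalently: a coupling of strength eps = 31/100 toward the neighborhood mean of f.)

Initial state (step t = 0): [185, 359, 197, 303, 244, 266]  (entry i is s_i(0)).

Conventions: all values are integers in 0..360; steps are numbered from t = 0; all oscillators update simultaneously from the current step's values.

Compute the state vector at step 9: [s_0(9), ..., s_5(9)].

Answer: [56, 98, 70, 83, 66, 75]

Derivation:
t=0: [185, 359, 197, 303, 244, 266]
t=1: [205, 197, 220, 126, 279, 307]
t=2: [203, 193, 221, 103, 69, 104]
t=3: [213, 200, 235, 87, 271, 88]
t=4: [228, 211, 255, 296, 74, 71]
t=5: [274, 253, 308, 133, 307, 304]
t=6: [48, 249, 91, 98, 90, 86]
t=7: [238, 264, 66, 74, 64, 286]
t=8: [291, 324, 302, 312, 299, 125]
t=9: [56, 98, 70, 83, 66, 75]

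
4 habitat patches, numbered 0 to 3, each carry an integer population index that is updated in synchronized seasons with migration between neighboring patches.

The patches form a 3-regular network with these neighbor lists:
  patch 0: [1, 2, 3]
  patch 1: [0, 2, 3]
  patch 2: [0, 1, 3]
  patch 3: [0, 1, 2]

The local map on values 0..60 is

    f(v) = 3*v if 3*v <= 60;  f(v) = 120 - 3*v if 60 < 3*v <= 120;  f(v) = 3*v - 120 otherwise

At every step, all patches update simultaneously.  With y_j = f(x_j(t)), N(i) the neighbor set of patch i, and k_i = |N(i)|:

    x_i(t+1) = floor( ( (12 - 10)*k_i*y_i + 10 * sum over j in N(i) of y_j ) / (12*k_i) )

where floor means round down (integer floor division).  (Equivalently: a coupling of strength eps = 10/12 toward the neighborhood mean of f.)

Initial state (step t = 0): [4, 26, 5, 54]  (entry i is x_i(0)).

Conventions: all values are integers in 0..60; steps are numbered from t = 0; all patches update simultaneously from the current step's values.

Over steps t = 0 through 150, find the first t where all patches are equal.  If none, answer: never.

Answer: 3
Key observation: Synchronization is absorbing here: once all patches are equal they stay equal, and step 3 is the first all-equal step.

Derivation:
t=0: [4, 26, 5, 54]  (not all equal)
t=1: [29, 26, 29, 26]  (not all equal)
t=2: [38, 37, 38, 37]  (not all equal)
t=3: [7, 7, 7, 7]  (all equal)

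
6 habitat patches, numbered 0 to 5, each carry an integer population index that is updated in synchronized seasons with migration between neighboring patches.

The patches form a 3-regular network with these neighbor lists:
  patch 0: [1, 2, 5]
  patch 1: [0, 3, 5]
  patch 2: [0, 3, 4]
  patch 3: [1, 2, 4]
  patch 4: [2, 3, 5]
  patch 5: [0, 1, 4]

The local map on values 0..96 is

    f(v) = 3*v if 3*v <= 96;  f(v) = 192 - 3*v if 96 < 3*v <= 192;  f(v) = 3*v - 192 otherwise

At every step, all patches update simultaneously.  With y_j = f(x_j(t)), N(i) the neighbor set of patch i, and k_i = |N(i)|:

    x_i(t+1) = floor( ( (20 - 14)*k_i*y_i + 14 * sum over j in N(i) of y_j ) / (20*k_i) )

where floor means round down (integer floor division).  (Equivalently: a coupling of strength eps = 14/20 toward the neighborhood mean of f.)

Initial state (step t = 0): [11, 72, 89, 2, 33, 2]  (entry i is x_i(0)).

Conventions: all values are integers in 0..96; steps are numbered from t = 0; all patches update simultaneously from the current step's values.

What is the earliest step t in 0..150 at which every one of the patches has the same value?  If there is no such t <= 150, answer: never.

Answer: never
Key observation: The state at step 23 reappears at step 25 — the system is in a cycle of period 2 from step 23 on.  No step 0..25 is synchronized, and the cycle repeats forever, so no step up to 150 (or ever) has all patches equal.

Derivation:
t=0: [11, 72, 89, 2, 33, 2]  (not all equal)
t=1: [34, 17, 53, 46, 48, 36]  (not all equal)
t=2: [66, 68, 54, 47, 54, 69]  (not all equal)
t=3: [15, 20, 29, 32, 31, 15]  (not all equal)
t=4: [58, 61, 80, 84, 81, 59]  (not all equal)
t=5: [22, 24, 44, 43, 44, 22]  (not all equal)
t=6: [66, 67, 62, 63, 62, 66]  (not all equal)
t=7: [6, 6, 5, 5, 5, 6]  (not all equal)
t=8: [17, 17, 15, 15, 15, 17]  (not all equal)
t=9: [49, 49, 46, 46, 46, 49]  (not all equal)
t=10: [47, 47, 51, 51, 51, 47]  (not all equal)
t=11: [48, 48, 41, 41, 41, 48]  (not all equal)
t=12: [52, 52, 64, 64, 64, 52]  (not all equal)
t=13: [27, 27, 8, 8, 8, 27]  (not all equal)
t=14: [67, 67, 37, 37, 37, 67]  (not all equal)
t=15: [25, 25, 64, 64, 64, 25]  (not all equal)
t=16: [57, 57, 17, 17, 17, 57]  (not all equal)
t=17: [28, 28, 44, 44, 44, 28]  (not all equal)
t=18: [78, 78, 65, 65, 65, 78]  (not all equal)
t=19: [32, 32, 12, 12, 12, 32]  (not all equal)
t=20: [82, 82, 50, 50, 50, 82]  (not all equal)
t=21: [51, 51, 44, 44, 44, 51]  (not all equal)
t=22: [43, 43, 55, 55, 55, 43]  (not all equal)
t=23: [54, 54, 35, 35, 35, 54]  (not all equal)
t=24: [43, 43, 73, 73, 73, 43]  (not all equal)
t=25: [54, 54, 35, 35, 35, 54]  (not all equal)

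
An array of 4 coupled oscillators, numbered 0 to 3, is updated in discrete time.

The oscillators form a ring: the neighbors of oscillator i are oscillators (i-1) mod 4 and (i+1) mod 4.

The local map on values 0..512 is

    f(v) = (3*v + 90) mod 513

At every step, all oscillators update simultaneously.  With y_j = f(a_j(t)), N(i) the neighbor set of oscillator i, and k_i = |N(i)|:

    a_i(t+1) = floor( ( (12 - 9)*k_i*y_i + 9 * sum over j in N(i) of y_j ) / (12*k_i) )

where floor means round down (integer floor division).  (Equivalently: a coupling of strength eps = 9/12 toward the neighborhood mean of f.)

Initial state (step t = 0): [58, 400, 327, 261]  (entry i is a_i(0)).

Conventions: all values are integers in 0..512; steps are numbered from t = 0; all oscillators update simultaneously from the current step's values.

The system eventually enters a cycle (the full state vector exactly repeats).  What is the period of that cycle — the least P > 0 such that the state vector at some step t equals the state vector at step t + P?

Answer: 18
Key observation: The state at step 31, [198, 198, 198, 198], reappears at step 49 — and no state repeats earlier — so the cycle the system enters has period 18.

Derivation:
t=0: [58, 400, 327, 261]
t=1: [300, 181, 245, 205]
t=2: [236, 325, 195, 343]
t=3: [120, 177, 90, 190]
t=4: [208, 330, 185, 340]
t=5: [102, 138, 84, 145]
t=6: [292, 402, 279, 279]
t=7: [369, 392, 360, 428]
t=8: [263, 178, 256, 205]
t=9: [205, 294, 199, 314]
t=10: [222, 252, 217, 138]
t=11: [374, 259, 370, 302]
t=12: [360, 223, 357, 255]
t=13: [256, 166, 254, 190]
t=14: [169, 275, 168, 293]
t=15: [342, 162, 342, 175]
t=16: [84, 83, 84, 93]
t=17: [351, 341, 351, 348]
t=18: [102, 109, 102, 114]
t=19: [417, 401, 417, 405]
t=20: [283, 303, 283, 306]
t=21: [474, 441, 474, 443]
t=22: [414, 461, 414, 462]
t=23: [412, 341, 412, 342]
t=24: [141, 246, 141, 247]
t=25: [237, 78, 237, 79]
t=26: [316, 297, 316, 297]
t=27: [354, 126, 354, 126]
t=28: [382, 211, 382, 211]
t=29: [210, 210, 210, 210]
t=30: [207, 207, 207, 207]
t=31: [198, 198, 198, 198]
t=32: [171, 171, 171, 171]
t=33: [90, 90, 90, 90]
t=34: [360, 360, 360, 360]
t=35: [144, 144, 144, 144]
t=36: [9, 9, 9, 9]
t=37: [117, 117, 117, 117]
t=38: [441, 441, 441, 441]
t=39: [387, 387, 387, 387]
t=40: [225, 225, 225, 225]
t=41: [252, 252, 252, 252]
t=42: [333, 333, 333, 333]
t=43: [63, 63, 63, 63]
t=44: [279, 279, 279, 279]
t=45: [414, 414, 414, 414]
t=46: [306, 306, 306, 306]
t=47: [495, 495, 495, 495]
t=48: [36, 36, 36, 36]
t=49: [198, 198, 198, 198]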